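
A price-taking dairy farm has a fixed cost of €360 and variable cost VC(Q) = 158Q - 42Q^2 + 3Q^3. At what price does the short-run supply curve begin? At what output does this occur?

€11 per unit, at Q = 7

Short-run supply begins at min AVC. From VC = 158Q - 42Q^2 + 3Q^3, AVC = 158 - 42Q + 3Q^2.
At the minimum of AVC, MC = AVC. MC = 158 - 84Q + 9Q^2; setting MC = AVC gives 6Q^2 - 42Q = 0, so Q = 7. min AVC = 11.
So the shutdown price is €11.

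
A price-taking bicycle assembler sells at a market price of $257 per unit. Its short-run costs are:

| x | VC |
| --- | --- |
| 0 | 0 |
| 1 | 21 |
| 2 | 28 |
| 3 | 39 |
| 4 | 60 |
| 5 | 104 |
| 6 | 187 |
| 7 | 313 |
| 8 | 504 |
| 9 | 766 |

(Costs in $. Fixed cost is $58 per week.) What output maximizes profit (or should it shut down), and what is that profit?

Tabulate TR − TC: x=0: -58; x=1: 178; x=2: 428; x=3: 674; x=4: 910; x=5: 1123; x=6: 1297; x=7: 1428; x=8: 1494; x=9: 1489.
Profit is maximized at x = 8. AVC there is 504/8 = $63 ≤ P, so producing beats shutting down (which would give -$58).

x = 8; profit = $1494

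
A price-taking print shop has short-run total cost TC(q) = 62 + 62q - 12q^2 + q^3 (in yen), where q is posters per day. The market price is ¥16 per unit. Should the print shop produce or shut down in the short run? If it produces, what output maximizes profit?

From TC, MC = TC'(q) = 62 - 24q + 3q^2 and AVC = VC/q = 62 - 12q + q^2.
AVC hits its minimum where MC = AVC, at q = 6, giving min AVC = 62 - 12·6 + 6^2 = ¥26.
With P < min AVC (¥16 < ¥26), every unit sold adds to the loss.
Best response: produce nothing and absorb the ¥62 fixed cost.

Shut down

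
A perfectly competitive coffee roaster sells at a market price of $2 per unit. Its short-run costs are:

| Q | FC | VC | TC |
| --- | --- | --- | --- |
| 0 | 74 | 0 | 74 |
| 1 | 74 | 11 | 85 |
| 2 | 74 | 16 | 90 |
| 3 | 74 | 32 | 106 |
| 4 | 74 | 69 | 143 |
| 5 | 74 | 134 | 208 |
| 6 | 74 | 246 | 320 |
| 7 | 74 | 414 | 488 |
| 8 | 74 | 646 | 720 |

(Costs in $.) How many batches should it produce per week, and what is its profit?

Profit at each row (π = 2Q − TC): Q=0: -74; Q=1: -83; Q=2: -86; Q=3: -100; Q=4: -135; Q=5: -198; Q=6: -308; Q=7: -474; Q=8: -704.
Profit is highest at Q = 0. Equivalently, the lowest AVC in the table is 16/2 ≈ $8 at Q = 2, and P = $2 falls below it — price never covers variable cost, so the firm shuts down and loses only its fixed cost.

Q = 0 (shut down); profit = -$74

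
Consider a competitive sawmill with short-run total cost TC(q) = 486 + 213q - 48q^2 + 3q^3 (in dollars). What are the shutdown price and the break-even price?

Shutdown price = $21; break-even price = $78

AVC = 213 - 48q + 3q^2; minimized at q = 8, giving min AVC = $21. That is the shutdown price.
ATC = 486/q + 213 - 48q + 3q^2. Setting dATC/dq = −486/q^2 − 48 + 6q = 0 gives q = 9 (since 6·9^3 − 48·9^2 = 486).
min ATC = 486/9 + 213 − 48·9 + 3·9^2 = $78. That is the break-even price.
Between these two prices the firm operates at a loss; above $78 it earns a profit.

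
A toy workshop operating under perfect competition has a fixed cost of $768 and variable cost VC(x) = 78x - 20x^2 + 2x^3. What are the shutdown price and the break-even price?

Shutdown price = $28; break-even price = $142

Shutdown price = min AVC. AVC = 78 - 20x + 2x^2, with vertex at x = 5 and minimum $28.
ATC = 768/x + 78 - 20x + 2x^2. Setting dATC/dx = −768/x^2 − 20 + 4x = 0 gives x = 8 (since 4·8^3 − 20·8^2 = 768).
min ATC = 768/8 + 78 − 20·8 + 2·8^2 = $142. That is the break-even price.
For $28 ≤ P < $142 the firm produces at a loss; below $28 it shuts down.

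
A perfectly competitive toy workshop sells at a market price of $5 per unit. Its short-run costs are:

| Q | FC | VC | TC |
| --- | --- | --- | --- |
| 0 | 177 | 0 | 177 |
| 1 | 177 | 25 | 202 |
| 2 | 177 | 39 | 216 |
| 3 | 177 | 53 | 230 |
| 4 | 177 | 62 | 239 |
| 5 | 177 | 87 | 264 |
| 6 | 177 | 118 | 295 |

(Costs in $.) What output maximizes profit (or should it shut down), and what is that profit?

Q = 0 (shut down); profit = -$177

Tabulate TR − TC: Q=0: -177; Q=1: -197; Q=2: -206; Q=3: -215; Q=4: -219; Q=5: -239; Q=6: -265.
Profit is highest at Q = 0. Equivalently, the lowest AVC in the table is 62/4 ≈ $15.50 at Q = 4, and P = $5 falls below it — price never covers variable cost, so the firm shuts down and loses only its fixed cost.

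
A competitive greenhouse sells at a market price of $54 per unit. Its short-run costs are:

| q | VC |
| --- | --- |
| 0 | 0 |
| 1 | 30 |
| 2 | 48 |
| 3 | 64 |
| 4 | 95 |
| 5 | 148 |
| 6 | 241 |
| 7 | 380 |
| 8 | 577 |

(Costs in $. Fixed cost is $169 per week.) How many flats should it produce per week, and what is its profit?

q = 5; profit = -$47

Compute π = P·q − TC at each output: q=0: -169; q=1: -145; q=2: -109; q=3: -71; q=4: -48; q=5: -47; q=6: -86; q=7: -171; q=8: -314.
Profit is maximized at q = 5. AVC there is 148/5 = $29.60 ≤ P, so producing beats shutting down (which would give -$169).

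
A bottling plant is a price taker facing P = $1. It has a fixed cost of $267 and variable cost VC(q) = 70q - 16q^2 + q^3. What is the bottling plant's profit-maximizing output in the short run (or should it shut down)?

Variable cost is VC = 70q - 16q^2 + q^3, so AVC = VC/q = 70 - 16q + q^2 and MC = dTC/dq = 70 - 32q + 3q^2.
AVC hits its minimum where MC = AVC, at q = 8, giving min AVC = 70 - 16·8 + 8^2 = $6.
P = $1 lies below min AVC = $6; no output level covers variable cost.
Best response: produce nothing and absorb the $267 fixed cost.

Shut down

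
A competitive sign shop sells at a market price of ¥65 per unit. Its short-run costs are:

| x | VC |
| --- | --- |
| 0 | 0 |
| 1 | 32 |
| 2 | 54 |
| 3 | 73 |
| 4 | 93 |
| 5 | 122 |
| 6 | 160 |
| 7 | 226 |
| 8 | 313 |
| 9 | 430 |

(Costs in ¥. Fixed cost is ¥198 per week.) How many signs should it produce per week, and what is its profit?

Compute π = P·x − TC at each output: x=0: -198; x=1: -165; x=2: -122; x=3: -76; x=4: -31; x=5: 5; x=6: 32; x=7: 31; x=8: 9; x=9: -43.
Profit is maximized at x = 6. AVC there is 160/6 = ¥26.67 ≤ P, so producing beats shutting down (which would give -¥198).

x = 6; profit = ¥32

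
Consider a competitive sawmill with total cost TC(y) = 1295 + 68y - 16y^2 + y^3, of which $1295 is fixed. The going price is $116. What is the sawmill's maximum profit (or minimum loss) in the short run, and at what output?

AVC = 68 - 16y + y^2; min AVC = $4 at y = 8. Since P = $116 ≥ min AVC, the firm produces.
MC = 68 - 32y + 3y^2. Setting P = MC and taking the root on the rising branch gives y* = 12.
TR = 116·12 = 1392. TC = 1295 + 240 = 1535. Profit = 1392 − 1535 = -$143.
That loss of $143 beats the $1295 the firm would lose by shutting down; producing recovers $1152 of fixed cost.

Profit = -$143 at y = 12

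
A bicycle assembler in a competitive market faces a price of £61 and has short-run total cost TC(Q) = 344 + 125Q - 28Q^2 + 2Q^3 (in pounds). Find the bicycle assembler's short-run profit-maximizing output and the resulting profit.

Profit = -£88 at Q = 8

AVC = 125 - 28Q + 2Q^2 has its minimum £27 at Q = 7; price £61 clears that bar, so the firm operates.
With MC = 125 - 56Q + 6Q^2, P = MC on the upward-sloping part at Q* = 8.
TR = 61·8 = 488. TC = 344 + 232 = 576. Profit = 488 − 576 = -£88.
By producing, the firm covers all variable cost plus £256 of fixed cost; shutting down would lose the full £344.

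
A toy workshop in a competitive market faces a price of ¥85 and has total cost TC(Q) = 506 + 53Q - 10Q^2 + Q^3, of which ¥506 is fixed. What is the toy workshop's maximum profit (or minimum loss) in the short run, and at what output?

Profit = -¥122 at Q = 8

AVC = 53 - 10Q + Q^2; min AVC = ¥28 at Q = 5. Since P = ¥85 ≥ min AVC, the firm produces.
With MC = 53 - 20Q + 3Q^2, P = MC on the upward-sloping part at Q* = 8.
TR = 85·8 = 680. TC = 506 + 296 = 802. Profit = 680 − 802 = -¥122.
Shutting down would mean losing the fixed cost of ¥506, so operating at a loss of ¥122 is better by ¥384.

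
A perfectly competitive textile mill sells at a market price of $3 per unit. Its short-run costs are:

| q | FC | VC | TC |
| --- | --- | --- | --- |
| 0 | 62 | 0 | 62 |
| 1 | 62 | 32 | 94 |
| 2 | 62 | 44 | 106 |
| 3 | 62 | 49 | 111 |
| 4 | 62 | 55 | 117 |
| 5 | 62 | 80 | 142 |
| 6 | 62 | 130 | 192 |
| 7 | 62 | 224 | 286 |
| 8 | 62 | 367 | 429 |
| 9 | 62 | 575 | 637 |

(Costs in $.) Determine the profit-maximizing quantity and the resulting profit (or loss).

q = 0 (shut down); profit = -$62

Profit at each row (π = 3q − TC): q=0: -62; q=1: -91; q=2: -100; q=3: -102; q=4: -105; q=5: -127; q=6: -174; q=7: -265; q=8: -405; q=9: -610.
Profit is highest at q = 0. Equivalently, the lowest AVC in the table is 55/4 ≈ $13.75 at q = 4, and P = $3 falls below it — price never covers variable cost, so the firm shuts down and loses only its fixed cost.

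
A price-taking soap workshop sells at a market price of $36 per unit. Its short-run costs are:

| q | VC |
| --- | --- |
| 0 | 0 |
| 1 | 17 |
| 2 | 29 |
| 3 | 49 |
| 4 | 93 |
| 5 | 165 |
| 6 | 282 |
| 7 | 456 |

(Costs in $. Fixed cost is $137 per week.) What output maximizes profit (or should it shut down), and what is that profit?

Profit at each row (π = 36q − TC): q=0: -137; q=1: -118; q=2: -94; q=3: -78; q=4: -86; q=5: -122; q=6: -203; q=7: -341.
Profit is maximized at q = 3. AVC there is 49/3 = $16.33 ≤ P, so producing beats shutting down (which would give -$137).

q = 3; profit = -$78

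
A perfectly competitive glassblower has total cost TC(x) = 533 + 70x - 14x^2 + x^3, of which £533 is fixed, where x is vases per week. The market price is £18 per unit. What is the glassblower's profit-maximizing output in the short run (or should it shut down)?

Shut down

Variable cost is VC = 70x - 14x^2 + x^3, so AVC = VC/x = 70 - 14x + x^2 and MC = dTC/dx = 70 - 28x + 3x^2.
AVC is minimized where dAVC/dx = -14 + 2x = 0, at x = 7; min AVC = 70 - 14·7 + 7^2 = £21.
Since P = £18 < min AVC = £21, price fails to cover variable cost at any output.
Best response: produce nothing and absorb the £533 fixed cost.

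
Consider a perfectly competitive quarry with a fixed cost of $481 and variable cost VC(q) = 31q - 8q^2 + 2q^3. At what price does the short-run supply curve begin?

$23 per unit

The shutdown price is the minimum of AVC. VC = 31q - 8q^2 + 2q^3, so AVC = 31 - 8q + 2q^2.
dAVC/dq = -8 + 4q = 0 gives q = 2. min AVC = 31 - 8·2 + 2·2^2 = 23.
For P < $23 the firm produces nothing.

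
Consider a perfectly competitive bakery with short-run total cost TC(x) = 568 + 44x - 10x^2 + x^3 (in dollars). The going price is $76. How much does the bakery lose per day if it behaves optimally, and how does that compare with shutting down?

AVC = 44 - 10x + x^2 has its minimum $19 at x = 5; price $76 clears that bar, so the firm operates.
With MC = 44 - 20x + 3x^2, P = MC on the upward-sloping part at x* = 8.
TR = 76·8 = 608. TC = 568 + 224 = 792. Profit = 608 − 792 = -$184.
By producing, the firm covers all variable cost plus $384 of fixed cost; shutting down would lose the full $568.

Profit = -$184 at x = 8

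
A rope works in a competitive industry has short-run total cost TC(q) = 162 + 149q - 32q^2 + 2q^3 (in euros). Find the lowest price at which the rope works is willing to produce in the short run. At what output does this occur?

The firm shuts down when price falls below the minimum of average variable cost. AVC = VC/q = 149 - 32q + 2q^2.
dAVC/dq = -32 + 4q = 0 gives q = 8. min AVC = 149 - 32·8 + 2·8^2 = 21.
The firm shuts down for any P below €21.

€21 per unit, at q = 8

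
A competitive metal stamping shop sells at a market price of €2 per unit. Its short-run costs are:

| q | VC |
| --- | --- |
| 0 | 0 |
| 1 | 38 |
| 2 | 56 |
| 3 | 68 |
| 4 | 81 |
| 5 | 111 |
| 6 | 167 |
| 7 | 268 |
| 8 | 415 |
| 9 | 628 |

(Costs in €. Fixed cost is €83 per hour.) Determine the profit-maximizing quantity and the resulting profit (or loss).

q = 0 (shut down); profit = -€83

Profit at each row (π = 2q − TC): q=0: -83; q=1: -119; q=2: -135; q=3: -145; q=4: -156; q=5: -184; q=6: -238; q=7: -337; q=8: -482; q=9: -693.
Profit is highest at q = 0. Equivalently, the lowest AVC in the table is 81/4 ≈ €20.25 at q = 4, and P = €2 falls below it — price never covers variable cost, so the firm shuts down and loses only its fixed cost.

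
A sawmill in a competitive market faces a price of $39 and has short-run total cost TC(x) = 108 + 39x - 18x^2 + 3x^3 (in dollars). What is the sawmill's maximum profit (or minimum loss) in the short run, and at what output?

Profit = -$12 at x = 4

AVC = 39 - 18x + 3x^2 has its minimum $12 at x = 3; price $39 clears that bar, so the firm operates.
With MC = 39 - 36x + 9x^2, P = MC on the upward-sloping part at x* = 4.
TR = 39·4 = 156. TC = 108 + 60 = 168. Profit = 156 − 168 = -$12.
That loss of $12 beats the $108 the firm would lose by shutting down; producing recovers $96 of fixed cost.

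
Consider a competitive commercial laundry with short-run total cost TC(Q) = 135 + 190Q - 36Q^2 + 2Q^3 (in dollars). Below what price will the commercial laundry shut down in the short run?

Short-run supply begins at min AVC. From VC = 190Q - 36Q^2 + 2Q^3, AVC = 190 - 36Q + 2Q^2.
At the minimum of AVC, MC = AVC. MC = 190 - 72Q + 6Q^2; setting MC = AVC gives 4Q^2 - 36Q = 0, so Q = 9. min AVC = 28.
For P < $28 the firm produces nothing.

$28 per unit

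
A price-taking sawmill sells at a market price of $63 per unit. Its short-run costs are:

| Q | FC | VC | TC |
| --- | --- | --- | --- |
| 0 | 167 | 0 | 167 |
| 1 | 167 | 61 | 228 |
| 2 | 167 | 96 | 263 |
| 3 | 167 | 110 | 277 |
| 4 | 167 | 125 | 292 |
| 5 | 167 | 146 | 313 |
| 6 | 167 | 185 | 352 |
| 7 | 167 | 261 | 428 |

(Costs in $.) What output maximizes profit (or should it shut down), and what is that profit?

Q = 6; profit = $26

Profit at each row (π = 63Q − TC): Q=0: -167; Q=1: -165; Q=2: -137; Q=3: -88; Q=4: -40; Q=5: 2; Q=6: 26; Q=7: 13.
Profit is maximized at Q = 6. AVC there is 185/6 = $30.83 ≤ P, so producing beats shutting down (which would give -$167).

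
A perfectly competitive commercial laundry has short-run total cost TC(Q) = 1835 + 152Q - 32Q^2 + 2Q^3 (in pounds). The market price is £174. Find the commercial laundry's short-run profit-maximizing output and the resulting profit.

Profit = -£383 at Q = 11

AVC = 152 - 32Q + 2Q^2; min AVC = £24 at Q = 8. Since P = £174 ≥ min AVC, the firm produces.
MC = 152 - 64Q + 6Q^2. Setting P = MC and taking the root on the rising branch gives Q* = 11.
TR = 174·11 = 1914. TC = 1835 + 462 = 2297. Profit = 1914 − 2297 = -£383.
That loss of £383 beats the £1835 the firm would lose by shutting down; producing recovers £1452 of fixed cost.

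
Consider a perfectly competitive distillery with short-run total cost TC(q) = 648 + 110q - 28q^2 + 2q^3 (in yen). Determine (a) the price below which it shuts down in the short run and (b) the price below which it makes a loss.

Shutdown price = ¥12; break-even price = ¥92

Shutdown price = min AVC. AVC = 110 - 28q + 2q^2, with vertex at q = 7 and minimum ¥12.
ATC = 648/q + 110 - 28q + 2q^2. Setting dATC/dq = −648/q^2 − 28 + 4q = 0 gives q = 9 (since 4·9^3 − 28·9^2 = 648).
min ATC = 648/9 + 110 − 28·9 + 2·9^2 = ¥92. That is the break-even price.
Between these two prices the firm operates at a loss; above ¥92 it earns a profit.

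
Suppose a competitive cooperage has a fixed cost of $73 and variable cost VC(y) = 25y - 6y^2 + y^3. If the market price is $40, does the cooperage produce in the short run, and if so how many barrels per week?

From TC, MC = TC'(y) = 25 - 12y + 3y^2 and AVC = VC/y = 25 - 6y + y^2.
AVC hits its minimum where MC = AVC, at y = 3, giving min AVC = 25 - 6·3 + 3^2 = $16.
P = $40 exceeds min AVC = $16, so the firm stays open.
Solving P = MC: -15 - 12y + 3y^2 = 0 ⇒ y = -1 or 5. On the upward-sloping branch, y* = 5.
Check: AVC at y = 5 is $20 ≤ P, so revenue covers variable cost.
Profit = P·y − TC = 40·5 − 173 = $27.

Produce at y = 5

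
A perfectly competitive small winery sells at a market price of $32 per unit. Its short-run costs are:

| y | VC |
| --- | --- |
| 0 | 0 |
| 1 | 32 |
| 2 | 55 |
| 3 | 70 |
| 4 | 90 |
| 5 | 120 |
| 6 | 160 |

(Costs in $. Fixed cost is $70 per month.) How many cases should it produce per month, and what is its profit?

y = 5; profit = -$30

Profit at each row (π = 32y − TC): y=0: -70; y=1: -70; y=2: -61; y=3: -44; y=4: -32; y=5: -30; y=6: -38.
Profit is maximized at y = 5. AVC there is 120/5 = $24 ≤ P, so producing beats shutting down (which would give -$70).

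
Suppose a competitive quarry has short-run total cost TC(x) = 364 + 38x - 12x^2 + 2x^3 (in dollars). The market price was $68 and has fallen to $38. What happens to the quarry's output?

Output falls from 5 to 4

AVC = 38 - 12x + 2x^2, minimized at x = 3 where min AVC = $20. MC = 38 - 24x + 6x^2.
At P = $68 ≥ min AVC, set P = MC on the rising branch: x = 5.
At P = $38 ≥ min AVC, set P = MC: x = 4. The firm stays open but cuts output.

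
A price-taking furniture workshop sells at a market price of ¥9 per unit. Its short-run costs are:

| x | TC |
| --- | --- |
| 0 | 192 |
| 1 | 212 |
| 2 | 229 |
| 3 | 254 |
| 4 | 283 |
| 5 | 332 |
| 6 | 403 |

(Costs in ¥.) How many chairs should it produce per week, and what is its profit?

x = 0 (shut down); profit = -¥192

Profit at each row (π = 9x − TC): x=0: -192; x=1: -203; x=2: -211; x=3: -227; x=4: -247; x=5: -287; x=6: -349.
Profit is highest at x = 0. Equivalently, the lowest AVC in the table is 37/2 ≈ ¥18.50 at x = 2, and P = ¥9 falls below it — price never covers variable cost, so the firm shuts down and loses only its fixed cost.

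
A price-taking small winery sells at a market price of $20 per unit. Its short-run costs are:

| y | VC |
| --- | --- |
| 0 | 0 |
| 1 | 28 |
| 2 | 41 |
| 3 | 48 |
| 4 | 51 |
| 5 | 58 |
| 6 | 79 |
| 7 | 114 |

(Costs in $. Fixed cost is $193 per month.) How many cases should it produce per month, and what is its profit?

y = 5; profit = -$151

Profit at each row (π = 20y − TC): y=0: -193; y=1: -201; y=2: -194; y=3: -181; y=4: -164; y=5: -151; y=6: -152; y=7: -167.
Profit is maximized at y = 5. AVC there is 58/5 = $11.60 ≤ P, so producing beats shutting down (which would give -$193).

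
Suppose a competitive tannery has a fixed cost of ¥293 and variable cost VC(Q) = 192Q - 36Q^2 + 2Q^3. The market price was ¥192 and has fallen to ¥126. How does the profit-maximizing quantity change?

Output falls from 12 to 11

MC = 192 - 72Q + 6Q^2; the shutdown threshold is min AVC = ¥30 (at Q = 9).
At P = ¥192 ≥ min AVC, set P = MC on the rising branch: Q = 12.
At P = ¥126 ≥ min AVC, set P = MC: Q = 11. The firm stays open but cuts output.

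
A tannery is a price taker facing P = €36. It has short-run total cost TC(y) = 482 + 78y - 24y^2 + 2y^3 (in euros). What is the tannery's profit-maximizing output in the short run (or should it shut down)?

Produce at y = 7

Strip out fixed cost: VC = 78y - 24y^2 + 2y^3. Then AVC = 78 - 24y + 2y^2 and MC = 78 - 48y + 6y^2.
The AVC parabola has its vertex at y = 24/4 = 6, where AVC = 78 - 24·6 + 2·6^2 = €6.
Because €36 ≥ €6, revenue can cover variable cost; the firm operates.
Solving P = MC: 42 - 48y + 6y^2 = 0 ⇒ y = 1 or 7. On the upward-sloping branch, y* = 7.
Check: AVC at y = 7 is €8 ≤ P, so revenue covers variable cost.
Profit = P·y − TC = 36·7 − 538 = -€286, a loss, but smaller than the €482 fixed cost the firm would lose by shutting down.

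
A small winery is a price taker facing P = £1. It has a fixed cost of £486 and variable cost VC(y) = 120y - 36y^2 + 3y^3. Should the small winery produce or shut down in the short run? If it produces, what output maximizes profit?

Variable cost is VC = 120y - 36y^2 + 3y^3, so AVC = VC/y = 120 - 36y + 3y^2 and MC = dTC/dy = 120 - 72y + 9y^2.
The AVC parabola has its vertex at y = 36/6 = 6, where AVC = 120 - 36·6 + 3·6^2 = £12.
Since P = £1 < min AVC = £12, price fails to cover variable cost at any output.
Best response: produce nothing and absorb the £486 fixed cost.

Shut down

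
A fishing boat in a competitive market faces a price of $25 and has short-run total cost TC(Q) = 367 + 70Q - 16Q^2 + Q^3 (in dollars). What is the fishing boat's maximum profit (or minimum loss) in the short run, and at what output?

Profit = -$205 at Q = 9

AVC = 70 - 16Q + Q^2; min AVC = $6 at Q = 8. Since P = $25 ≥ min AVC, the firm produces.
With MC = 70 - 32Q + 3Q^2, P = MC on the upward-sloping part at Q* = 9.
TR = 25·9 = 225. TC = 367 + 63 = 430. Profit = 225 − 430 = -$205.
By producing, the firm covers all variable cost plus $162 of fixed cost; shutting down would lose the full $367.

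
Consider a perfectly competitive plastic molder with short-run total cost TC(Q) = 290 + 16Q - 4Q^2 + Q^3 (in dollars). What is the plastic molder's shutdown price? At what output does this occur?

Short-run supply begins at min AVC. From VC = 16Q - 4Q^2 + Q^3, AVC = 16 - 4Q + Q^2.
dAVC/dQ = -4 + 2Q = 0 gives Q = 2. min AVC = 16 - 4·2 + 2^2 = 12.
For P < $12 the firm produces nothing.

$12 per unit, at Q = 2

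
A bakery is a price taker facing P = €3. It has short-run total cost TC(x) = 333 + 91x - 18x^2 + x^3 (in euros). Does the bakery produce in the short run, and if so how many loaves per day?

Strip out fixed cost: VC = 91x - 18x^2 + x^3. Then AVC = 91 - 18x + x^2 and MC = 91 - 36x + 3x^2.
AVC is minimized where dAVC/dx = -18 + 2x = 0, at x = 9; min AVC = 91 - 18·9 + 9^2 = €10.
With P < min AVC (€3 < €10), every unit sold adds to the loss.
Shutting down limits the loss to fixed cost, €333.

Shut down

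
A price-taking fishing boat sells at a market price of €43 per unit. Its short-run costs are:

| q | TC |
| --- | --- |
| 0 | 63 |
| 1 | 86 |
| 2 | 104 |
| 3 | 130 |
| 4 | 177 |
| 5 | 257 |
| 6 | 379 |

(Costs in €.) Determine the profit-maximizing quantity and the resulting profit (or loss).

Tabulate TR − TC: q=0: -63; q=1: -43; q=2: -18; q=3: -1; q=4: -5; q=5: -42; q=6: -121.
Profit is maximized at q = 3. AVC there is 67/3 = €22.33 ≤ P, so producing beats shutting down (which would give -€63).

q = 3; profit = -€1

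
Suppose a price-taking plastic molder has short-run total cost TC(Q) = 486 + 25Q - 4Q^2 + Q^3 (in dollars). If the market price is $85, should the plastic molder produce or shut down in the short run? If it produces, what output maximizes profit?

From TC, MC = TC'(Q) = 25 - 8Q + 3Q^2 and AVC = VC/Q = 25 - 4Q + Q^2.
AVC is minimized where dAVC/dQ = -4 + 2Q = 0, at Q = 2; min AVC = 25 - 4·2 + 2^2 = $21.
Because $85 ≥ $21, revenue can cover variable cost; the firm operates.
P = MC gives -60 - 8Q + 3Q^2 = 0, with roots -10/3 and 6. Take the larger (rising MC): Q* = 6.
Check: AVC at Q = 6 is $37 ≤ P, so revenue covers variable cost.
Profit = P·Q − TC = 85·6 − 708 = -$198, a loss, but smaller than the $486 fixed cost the firm would lose by shutting down.

Produce at Q = 6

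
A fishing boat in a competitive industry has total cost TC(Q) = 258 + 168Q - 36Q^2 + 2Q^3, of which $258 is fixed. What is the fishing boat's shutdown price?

$6 per unit

Short-run supply begins at min AVC. From VC = 168Q - 36Q^2 + 2Q^3, AVC = 168 - 36Q + 2Q^2.
At the minimum of AVC, MC = AVC. MC = 168 - 72Q + 6Q^2; setting MC = AVC gives 4Q^2 - 36Q = 0, so Q = 9. min AVC = 6.
The firm shuts down for any P below $6.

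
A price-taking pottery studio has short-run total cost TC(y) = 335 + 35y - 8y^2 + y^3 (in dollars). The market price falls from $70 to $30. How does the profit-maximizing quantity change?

Output falls from 7 to 5

AVC = 35 - 8y + y^2, minimized at y = 4 where min AVC = $19. MC = 35 - 16y + 3y^2.
With P = $70 above the shutdown price, P = MC gives y = 7.
At P = $30 ≥ min AVC, set P = MC: y = 5. The firm stays open but cuts output.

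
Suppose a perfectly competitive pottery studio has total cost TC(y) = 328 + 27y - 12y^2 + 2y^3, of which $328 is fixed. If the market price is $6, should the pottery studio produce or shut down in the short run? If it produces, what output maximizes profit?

From TC, MC = TC'(y) = 27 - 24y + 6y^2 and AVC = VC/y = 27 - 12y + 2y^2.
AVC hits its minimum where MC = AVC, at y = 3, giving min AVC = 27 - 12·3 + 2·3^2 = $9.
With P < min AVC ($6 < $9), every unit sold adds to the loss.
Shutting down limits the loss to fixed cost, $328.

Shut down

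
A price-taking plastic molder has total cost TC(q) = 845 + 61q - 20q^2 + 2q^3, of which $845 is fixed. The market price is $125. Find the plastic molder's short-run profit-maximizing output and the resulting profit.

AVC = 61 - 20q + 2q^2; min AVC = $11 at q = 5. Since P = $125 ≥ min AVC, the firm produces.
MC = 61 - 40q + 6q^2. Setting P = MC and taking the root on the rising branch gives q* = 8.
TR = 125·8 = 1000. TC = 845 + 232 = 1077. Profit = 1000 − 1077 = -$77.
That loss of $77 beats the $845 the firm would lose by shutting down; producing recovers $768 of fixed cost.

Profit = -$77 at q = 8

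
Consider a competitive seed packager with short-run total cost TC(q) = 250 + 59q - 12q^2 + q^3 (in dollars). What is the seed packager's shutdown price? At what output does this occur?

$23 per unit, at q = 6

The firm shuts down when price falls below the minimum of average variable cost. AVC = VC/q = 59 - 12q + q^2.
At the minimum of AVC, MC = AVC. MC = 59 - 24q + 3q^2; setting MC = AVC gives 2q^2 - 12q = 0, so q = 6. min AVC = 23.
For P < $23 the firm produces nothing.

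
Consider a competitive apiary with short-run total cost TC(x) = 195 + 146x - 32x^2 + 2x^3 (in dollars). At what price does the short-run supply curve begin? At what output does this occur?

$18 per unit, at x = 8

The firm shuts down when price falls below the minimum of average variable cost. AVC = VC/x = 146 - 32x + 2x^2.
At the minimum of AVC, MC = AVC. MC = 146 - 64x + 6x^2; setting MC = AVC gives 4x^2 - 32x = 0, so x = 8. min AVC = 18.
The firm shuts down for any P below $18.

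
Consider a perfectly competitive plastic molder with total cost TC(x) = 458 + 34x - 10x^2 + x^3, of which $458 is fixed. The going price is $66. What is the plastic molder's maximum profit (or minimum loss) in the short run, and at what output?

Profit = -$74 at x = 8

AVC = 34 - 10x + x^2; min AVC = $9 at x = 5. Since P = $66 ≥ min AVC, the firm produces.
With MC = 34 - 20x + 3x^2, P = MC on the upward-sloping part at x* = 8.
TR = 66·8 = 528. TC = 458 + 144 = 602. Profit = 528 − 602 = -$74.
Shutting down would mean losing the fixed cost of $458, so operating at a loss of $74 is better by $384.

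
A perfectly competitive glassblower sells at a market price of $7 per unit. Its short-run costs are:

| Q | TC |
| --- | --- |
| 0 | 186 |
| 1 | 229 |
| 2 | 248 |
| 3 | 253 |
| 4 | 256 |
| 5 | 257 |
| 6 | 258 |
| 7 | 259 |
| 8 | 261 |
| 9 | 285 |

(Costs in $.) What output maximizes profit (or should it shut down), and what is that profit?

Q = 0 (shut down); profit = -$186

Compute π = P·Q − TC at each output: Q=0: -186; Q=1: -222; Q=2: -234; Q=3: -232; Q=4: -228; Q=5: -222; Q=6: -216; Q=7: -210; Q=8: -205; Q=9: -222.
Profit is highest at Q = 0. Equivalently, the lowest AVC in the table is 75/8 ≈ $9.38 at Q = 8, and P = $7 falls below it — price never covers variable cost, so the firm shuts down and loses only its fixed cost.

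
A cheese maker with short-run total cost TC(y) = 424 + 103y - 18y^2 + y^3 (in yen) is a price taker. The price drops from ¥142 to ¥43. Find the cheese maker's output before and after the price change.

AVC = 103 - 18y + y^2, minimized at y = 9 where min AVC = ¥22. MC = 103 - 36y + 3y^2.
At P = ¥142 ≥ min AVC, set P = MC on the rising branch: y = 13.
At P = ¥43 ≥ min AVC, set P = MC: y = 10. The firm stays open but cuts output.

Output falls from 13 to 10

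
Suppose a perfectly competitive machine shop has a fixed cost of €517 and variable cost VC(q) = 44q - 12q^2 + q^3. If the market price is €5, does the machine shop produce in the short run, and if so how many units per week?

Variable cost is VC = 44q - 12q^2 + q^3, so AVC = VC/q = 44 - 12q + q^2 and MC = dTC/dq = 44 - 24q + 3q^2.
AVC is minimized where dAVC/dq = -12 + 2q = 0, at q = 6; min AVC = 44 - 12·6 + 6^2 = €8.
With P < min AVC (€5 < €8), every unit sold adds to the loss.
Best response: produce nothing and absorb the €517 fixed cost.

Shut down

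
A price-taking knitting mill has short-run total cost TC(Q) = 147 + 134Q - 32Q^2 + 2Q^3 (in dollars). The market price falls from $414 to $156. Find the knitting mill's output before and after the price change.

MC = 134 - 64Q + 6Q^2; the shutdown threshold is min AVC = $6 (at Q = 8).
With P = $414 above the shutdown price, P = MC gives Q = 14.
At P = $156 ≥ min AVC, set P = MC: Q = 11. The firm stays open but cuts output.

Output falls from 14 to 11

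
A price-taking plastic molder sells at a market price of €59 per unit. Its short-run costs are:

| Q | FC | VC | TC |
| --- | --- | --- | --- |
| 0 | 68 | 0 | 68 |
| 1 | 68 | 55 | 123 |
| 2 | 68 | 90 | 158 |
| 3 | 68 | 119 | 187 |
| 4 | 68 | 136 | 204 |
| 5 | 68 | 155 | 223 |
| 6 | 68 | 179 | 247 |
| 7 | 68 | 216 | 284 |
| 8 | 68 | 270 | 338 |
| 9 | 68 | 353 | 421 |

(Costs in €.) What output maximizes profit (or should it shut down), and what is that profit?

Profit at each row (π = 59Q − TC): Q=0: -68; Q=1: -64; Q=2: -40; Q=3: -10; Q=4: 32; Q=5: 72; Q=6: 107; Q=7: 129; Q=8: 134; Q=9: 110.
Profit is maximized at Q = 8. AVC there is 270/8 = €33.75 ≤ P, so producing beats shutting down (which would give -€68).

Q = 8; profit = €134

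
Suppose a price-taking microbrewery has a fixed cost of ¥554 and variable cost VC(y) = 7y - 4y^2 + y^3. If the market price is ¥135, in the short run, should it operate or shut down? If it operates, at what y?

From TC, MC = TC'(y) = 7 - 8y + 3y^2 and AVC = VC/y = 7 - 4y + y^2.
AVC is minimized where dAVC/dy = -4 + 2y = 0, at y = 2; min AVC = 7 - 4·2 + 2^2 = ¥3.
P = ¥135 exceeds min AVC = ¥3, so the firm stays open.
Solving P = MC: -128 - 8y + 3y^2 = 0 ⇒ y = -16/3 or 8. On the upward-sloping branch, y* = 8.
Check: AVC at y = 8 is ¥39 ≤ P, so revenue covers variable cost.
Profit = P·y − TC = 135·8 − 866 = ¥214.

Produce at y = 8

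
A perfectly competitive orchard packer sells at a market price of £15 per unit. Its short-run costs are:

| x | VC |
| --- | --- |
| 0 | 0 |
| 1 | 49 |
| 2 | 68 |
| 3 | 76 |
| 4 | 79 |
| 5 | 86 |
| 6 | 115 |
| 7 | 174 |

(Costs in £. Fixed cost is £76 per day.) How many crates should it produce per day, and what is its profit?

Tabulate TR − TC: x=0: -76; x=1: -110; x=2: -114; x=3: -107; x=4: -95; x=5: -87; x=6: -101; x=7: -145.
Profit is highest at x = 0. Equivalently, the lowest AVC in the table is 86/5 ≈ £17.20 at x = 5, and P = £15 falls below it — price never covers variable cost, so the firm shuts down and loses only its fixed cost.

x = 0 (shut down); profit = -£76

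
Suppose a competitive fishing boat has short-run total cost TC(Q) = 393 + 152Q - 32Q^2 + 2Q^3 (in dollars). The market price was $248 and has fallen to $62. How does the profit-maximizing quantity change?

Output falls from 12 to 9

AVC = 152 - 32Q + 2Q^2, minimized at Q = 8 where min AVC = $24. MC = 152 - 64Q + 6Q^2.
With P = $248 above the shutdown price, P = MC gives Q = 12.
At P = $62 ≥ min AVC, set P = MC: Q = 9. The firm stays open but cuts output.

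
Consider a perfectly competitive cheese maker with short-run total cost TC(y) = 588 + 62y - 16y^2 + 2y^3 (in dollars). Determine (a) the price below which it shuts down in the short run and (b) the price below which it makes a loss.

Shutdown price = min AVC. AVC = 62 - 16y + 2y^2, with vertex at y = 4 and minimum $30.
ATC = 588/y + 62 - 16y + 2y^2. Setting dATC/dy = −588/y^2 − 16 + 4y = 0 gives y = 7 (since 4·7^3 − 16·7^2 = 588).
min ATC = 588/7 + 62 − 16·7 + 2·7^2 = $132. That is the break-even price.
For $30 ≤ P < $132 the firm produces at a loss; below $30 it shuts down.

Shutdown price = $30; break-even price = $132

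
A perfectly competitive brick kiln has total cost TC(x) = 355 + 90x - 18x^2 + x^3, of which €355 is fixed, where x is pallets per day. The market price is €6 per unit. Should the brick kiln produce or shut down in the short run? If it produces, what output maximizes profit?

Shut down

Variable cost is VC = 90x - 18x^2 + x^3, so AVC = VC/x = 90 - 18x + x^2 and MC = dTC/dx = 90 - 36x + 3x^2.
AVC hits its minimum where MC = AVC, at x = 9, giving min AVC = 90 - 18·9 + 9^2 = €9.
P = €6 lies below min AVC = €9; no output level covers variable cost.
The firm minimizes its loss by shutting down and losing only its fixed cost of €355.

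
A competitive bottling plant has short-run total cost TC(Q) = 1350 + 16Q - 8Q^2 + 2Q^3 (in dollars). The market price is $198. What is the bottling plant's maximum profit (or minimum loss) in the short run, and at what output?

AVC = 16 - 8Q + 2Q^2; min AVC = $8 at Q = 2. Since P = $198 ≥ min AVC, the firm produces.
With MC = 16 - 16Q + 6Q^2, P = MC on the upward-sloping part at Q* = 7.
TR = 198·7 = 1386. TC = 1350 + 406 = 1756. Profit = 1386 − 1756 = -$370.
That loss of $370 beats the $1350 the firm would lose by shutting down; producing recovers $980 of fixed cost.

Profit = -$370 at Q = 7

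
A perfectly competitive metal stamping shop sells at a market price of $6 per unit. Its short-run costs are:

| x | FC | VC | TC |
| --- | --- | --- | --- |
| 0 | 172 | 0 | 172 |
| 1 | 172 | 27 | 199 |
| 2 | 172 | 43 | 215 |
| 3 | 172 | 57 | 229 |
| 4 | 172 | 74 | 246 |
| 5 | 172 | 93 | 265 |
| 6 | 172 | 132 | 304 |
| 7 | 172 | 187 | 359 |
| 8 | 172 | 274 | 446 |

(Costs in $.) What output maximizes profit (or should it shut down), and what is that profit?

x = 0 (shut down); profit = -$172

Compute π = P·x − TC at each output: x=0: -172; x=1: -193; x=2: -203; x=3: -211; x=4: -222; x=5: -235; x=6: -268; x=7: -317; x=8: -398.
Profit is highest at x = 0. Equivalently, the lowest AVC in the table is 74/4 ≈ $18.50 at x = 4, and P = $6 falls below it — price never covers variable cost, so the firm shuts down and loses only its fixed cost.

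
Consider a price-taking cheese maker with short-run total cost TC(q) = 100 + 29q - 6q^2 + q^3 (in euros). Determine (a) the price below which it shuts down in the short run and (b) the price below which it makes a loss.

Shutdown price = €20; break-even price = €44

AVC = 29 - 6q + q^2; minimized at q = 3, giving min AVC = €20. That is the shutdown price.
ATC = 100/q + 29 - 6q + q^2. Setting dATC/dq = −100/q^2 − 6 + 2q = 0 gives q = 5 (since 2·5^3 − 6·5^2 = 100).
min ATC = 100/5 + 29 − 6·5 + 5^2 = €44. That is the break-even price.
For €20 ≤ P < €44 the firm produces at a loss; below €20 it shuts down.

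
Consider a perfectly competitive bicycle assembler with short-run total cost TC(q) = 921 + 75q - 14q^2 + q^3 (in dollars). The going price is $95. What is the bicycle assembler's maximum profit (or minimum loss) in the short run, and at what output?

Profit = -$321 at q = 10

AVC = 75 - 14q + q^2 has its minimum $26 at q = 7; price $95 clears that bar, so the firm operates.
With MC = 75 - 28q + 3q^2, P = MC on the upward-sloping part at q* = 10.
TR = 95·10 = 950. TC = 921 + 350 = 1271. Profit = 950 − 1271 = -$321.
By producing, the firm covers all variable cost plus $600 of fixed cost; shutting down would lose the full $921.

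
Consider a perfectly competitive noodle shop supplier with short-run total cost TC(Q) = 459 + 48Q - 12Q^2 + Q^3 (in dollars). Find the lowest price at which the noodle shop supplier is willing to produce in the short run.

Short-run supply begins at min AVC. From VC = 48Q - 12Q^2 + Q^3, AVC = 48 - 12Q + Q^2.
dAVC/dQ = -12 + 2Q = 0 gives Q = 6. min AVC = 48 - 12·6 + 6^2 = 12.
For P < $12 the firm produces nothing.

$12 per unit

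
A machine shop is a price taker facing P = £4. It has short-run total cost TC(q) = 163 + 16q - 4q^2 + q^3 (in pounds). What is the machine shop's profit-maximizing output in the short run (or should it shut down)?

From TC, MC = TC'(q) = 16 - 8q + 3q^2 and AVC = VC/q = 16 - 4q + q^2.
The AVC parabola has its vertex at q = 4/2 = 2, where AVC = 16 - 4·2 + 2^2 = £12.
Since P = £4 < min AVC = £12, price fails to cover variable cost at any output.
The firm minimizes its loss by shutting down and losing only its fixed cost of £163.

Shut down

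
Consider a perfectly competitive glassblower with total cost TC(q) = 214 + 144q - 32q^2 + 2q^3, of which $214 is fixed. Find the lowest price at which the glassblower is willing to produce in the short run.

Short-run supply begins at min AVC. From VC = 144q - 32q^2 + 2q^3, AVC = 144 - 32q + 2q^2.
At the minimum of AVC, MC = AVC. MC = 144 - 64q + 6q^2; setting MC = AVC gives 4q^2 - 32q = 0, so q = 8. min AVC = 16.
The firm shuts down for any P below $16.

$16 per unit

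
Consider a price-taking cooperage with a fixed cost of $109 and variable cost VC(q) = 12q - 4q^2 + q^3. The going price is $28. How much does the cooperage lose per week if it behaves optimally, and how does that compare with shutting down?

Profit = -$45 at q = 4

AVC = 12 - 4q + q^2 has its minimum $8 at q = 2; price $28 clears that bar, so the firm operates.
MC = 12 - 8q + 3q^2. Setting P = MC and taking the root on the rising branch gives q* = 4.
TR = 28·4 = 112. TC = 109 + 48 = 157. Profit = 112 − 157 = -$45.
By producing, the firm covers all variable cost plus $64 of fixed cost; shutting down would lose the full $109.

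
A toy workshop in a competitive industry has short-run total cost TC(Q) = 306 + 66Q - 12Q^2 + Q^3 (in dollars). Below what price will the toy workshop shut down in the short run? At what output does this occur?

$30 per unit, at Q = 6

The firm shuts down when price falls below the minimum of average variable cost. AVC = VC/Q = 66 - 12Q + Q^2.
dAVC/dQ = -12 + 2Q = 0 gives Q = 6. min AVC = 66 - 12·6 + 6^2 = 30.
So the shutdown price is $30.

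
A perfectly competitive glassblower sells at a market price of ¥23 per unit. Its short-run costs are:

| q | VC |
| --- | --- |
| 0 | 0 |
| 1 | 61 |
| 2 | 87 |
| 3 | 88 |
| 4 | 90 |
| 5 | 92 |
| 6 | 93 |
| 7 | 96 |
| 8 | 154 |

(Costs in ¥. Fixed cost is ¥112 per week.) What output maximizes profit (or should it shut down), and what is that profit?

Compute π = P·q − TC at each output: q=0: -112; q=1: -150; q=2: -153; q=3: -131; q=4: -110; q=5: -89; q=6: -67; q=7: -47; q=8: -82.
Profit is maximized at q = 7. AVC there is 96/7 = ¥13.71 ≤ P, so producing beats shutting down (which would give -¥112).

q = 7; profit = -¥47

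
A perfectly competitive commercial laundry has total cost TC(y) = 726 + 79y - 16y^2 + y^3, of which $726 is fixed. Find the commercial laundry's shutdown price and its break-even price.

Shutdown price = min AVC. AVC = 79 - 16y + y^2, with vertex at y = 8 and minimum $15.
ATC = 726/y + 79 - 16y + y^2. Setting dATC/dy = −726/y^2 − 16 + 2y = 0 gives y = 11 (since 2·11^3 − 16·11^2 = 726).
min ATC = 726/11 + 79 − 16·11 + 11^2 = $90. That is the break-even price.
Between these two prices the firm operates at a loss; above $90 it earns a profit.

Shutdown price = $15; break-even price = $90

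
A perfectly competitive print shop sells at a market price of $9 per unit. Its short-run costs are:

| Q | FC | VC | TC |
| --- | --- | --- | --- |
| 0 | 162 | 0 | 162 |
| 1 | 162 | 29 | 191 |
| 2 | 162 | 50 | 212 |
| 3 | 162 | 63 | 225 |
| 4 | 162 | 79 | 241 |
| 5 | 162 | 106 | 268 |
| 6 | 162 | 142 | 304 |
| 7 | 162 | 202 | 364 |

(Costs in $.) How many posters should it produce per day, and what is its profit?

Compute π = P·Q − TC at each output: Q=0: -162; Q=1: -182; Q=2: -194; Q=3: -198; Q=4: -205; Q=5: -223; Q=6: -250; Q=7: -301.
Profit is highest at Q = 0. Equivalently, the lowest AVC in the table is 79/4 ≈ $19.75 at Q = 4, and P = $9 falls below it — price never covers variable cost, so the firm shuts down and loses only its fixed cost.

Q = 0 (shut down); profit = -$162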